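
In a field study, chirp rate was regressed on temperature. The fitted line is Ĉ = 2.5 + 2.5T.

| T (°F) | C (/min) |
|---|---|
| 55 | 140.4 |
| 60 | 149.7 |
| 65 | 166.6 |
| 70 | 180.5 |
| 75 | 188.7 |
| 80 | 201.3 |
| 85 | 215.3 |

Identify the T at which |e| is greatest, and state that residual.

T = 70, e = 3

T=55: Ĉ = 2.5 + 2.5·55 = 140; e = 140.4 − 140 = 0.4
T=60: Ĉ = 2.5 + 2.5·60 = 152.5; e = 149.7 − 152.5 = -2.8
T=65: Ĉ = 2.5 + 2.5·65 = 165; e = 166.6 − 165 = 1.6
T=70: Ĉ = 2.5 + 2.5·70 = 177.5; e = 180.5 − 177.5 = 3
T=75: Ĉ = 2.5 + 2.5·75 = 190; e = 188.7 − 190 = -1.3
T=80: Ĉ = 2.5 + 2.5·80 = 202.5; e = 201.3 − 202.5 = -1.2
T=85: Ĉ = 2.5 + 2.5·85 = 215; e = 215.3 − 215 = 0.3
Largest |e| is 3 at T = 70, residual 3.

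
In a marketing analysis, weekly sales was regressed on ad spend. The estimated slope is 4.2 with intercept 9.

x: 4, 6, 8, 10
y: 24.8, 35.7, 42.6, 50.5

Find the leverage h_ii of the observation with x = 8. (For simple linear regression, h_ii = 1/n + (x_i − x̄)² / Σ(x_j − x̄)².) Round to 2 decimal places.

x̄ = (4 + 6 + 8 + 10)/4 = 7
Σ(x − x̄)² = 9 + 1 + 1 + 9 = 20
h = 1/4 + (1)²/20 = 0.25 + 0.05 = 0.30

h = 0.30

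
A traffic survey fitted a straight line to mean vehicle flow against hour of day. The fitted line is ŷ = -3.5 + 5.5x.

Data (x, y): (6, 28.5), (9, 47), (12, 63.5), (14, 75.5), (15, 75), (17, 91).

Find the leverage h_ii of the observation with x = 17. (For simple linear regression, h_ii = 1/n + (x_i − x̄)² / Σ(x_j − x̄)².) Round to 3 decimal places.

h = 0.449

x̄ = (6 + 9 + 12 + 14 + 15 + 17)/6 = 12.1667
Σ(x − x̄)² = 38.0278 + 10.0278 + 0.0277778 + 3.36111 + 8.02778 + 23.3611 = 82.8333
h = 1/6 + (4.83333)²/82.8333 = 0.166667 + 0.282025 = 0.449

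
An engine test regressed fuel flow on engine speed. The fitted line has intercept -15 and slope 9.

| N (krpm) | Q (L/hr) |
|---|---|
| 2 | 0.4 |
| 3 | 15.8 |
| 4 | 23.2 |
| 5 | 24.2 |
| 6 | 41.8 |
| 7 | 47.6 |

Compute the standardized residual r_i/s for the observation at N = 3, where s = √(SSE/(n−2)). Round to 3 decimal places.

0.924

N=2: Q̂ = -15 + 9·2 = 3; r = 0.4 − 3 = -2.6
N=3: Q̂ = -15 + 9·3 = 12; r = 15.8 − 12 = 3.8
N=4: Q̂ = -15 + 9·4 = 21; r = 23.2 − 21 = 2.2
N=5: Q̂ = -15 + 9·5 = 30; r = 24.2 − 30 = -5.8
N=6: Q̂ = -15 + 9·6 = 39; r = 41.8 − 39 = 2.8
N=7: Q̂ = -15 + 9·7 = 48; r = 47.6 − 48 = -0.4
SSE = 6.76 + 14.44 + 4.84 + 33.64 + 7.84 + 0.16 = 67.68
s = √(67.68/4) = 4.11339
r/s = 3.8 / 4.11339 = 0.924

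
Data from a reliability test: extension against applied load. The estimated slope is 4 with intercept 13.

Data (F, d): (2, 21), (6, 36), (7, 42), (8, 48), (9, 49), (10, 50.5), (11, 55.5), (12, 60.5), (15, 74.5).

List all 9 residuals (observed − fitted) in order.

0, -1, 1, 3, 0, -2.5, -1.5, -0.5, 1.5

F=2: d̂ = 13 + 4·2 = 21; r = 21 − 21 = 0
F=6: d̂ = 13 + 4·6 = 37; r = 36 − 37 = -1
F=7: d̂ = 13 + 4·7 = 41; r = 42 − 41 = 1
F=8: d̂ = 13 + 4·8 = 45; r = 48 − 45 = 3
F=9: d̂ = 13 + 4·9 = 49; r = 49 − 49 = 0
F=10: d̂ = 13 + 4·10 = 53; r = 50.5 − 53 = -2.5
F=11: d̂ = 13 + 4·11 = 57; r = 55.5 − 57 = -1.5
F=12: d̂ = 13 + 4·12 = 61; r = 60.5 − 61 = -0.5
F=15: d̂ = 13 + 4·15 = 73; r = 74.5 − 73 = 1.5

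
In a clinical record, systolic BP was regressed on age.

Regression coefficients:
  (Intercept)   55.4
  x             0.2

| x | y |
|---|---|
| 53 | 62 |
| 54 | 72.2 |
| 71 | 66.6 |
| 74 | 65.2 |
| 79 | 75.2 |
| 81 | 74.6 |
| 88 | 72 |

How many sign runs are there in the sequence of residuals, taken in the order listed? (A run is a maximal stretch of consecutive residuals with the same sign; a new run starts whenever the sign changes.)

5 runs

x=53: ŷ = 55.4 + 0.2·53 = 66; e = 62 − 66 = -4
x=54: ŷ = 55.4 + 0.2·54 = 66.2; e = 72.2 − 66.2 = 6
x=71: ŷ = 55.4 + 0.2·71 = 69.6; e = 66.6 − 69.6 = -3
x=74: ŷ = 55.4 + 0.2·74 = 70.2; e = 65.2 − 70.2 = -5
x=79: ŷ = 55.4 + 0.2·79 = 71.2; e = 75.2 − 71.2 = 4
x=81: ŷ = 55.4 + 0.2·81 = 71.6; e = 74.6 − 71.6 = 3
x=88: ŷ = 55.4 + 0.2·88 = 73; e = 72 − 73 = -1
Signs: − + − − + + −
Runs: −×1, +×1, −×2, +×2, −×1 → 5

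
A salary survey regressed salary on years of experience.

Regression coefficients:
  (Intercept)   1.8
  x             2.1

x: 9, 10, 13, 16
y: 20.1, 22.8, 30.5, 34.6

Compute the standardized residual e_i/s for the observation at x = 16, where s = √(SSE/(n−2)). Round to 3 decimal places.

-0.658

x=9: ŷ = 1.8 + 2.1·9 = 20.7; e = 20.1 − 20.7 = -0.6
x=10: ŷ = 1.8 + 2.1·10 = 22.8; e = 22.8 − 22.8 = 0
x=13: ŷ = 1.8 + 2.1·13 = 29.1; e = 30.5 − 29.1 = 1.4
x=16: ŷ = 1.8 + 2.1·16 = 35.4; e = 34.6 − 35.4 = -0.8
SSE = 0.36 + 0 + 1.96 + 0.64 = 2.96
s = √(2.96/2) = 1.21655
e/s = -0.8 / 1.21655 = -0.658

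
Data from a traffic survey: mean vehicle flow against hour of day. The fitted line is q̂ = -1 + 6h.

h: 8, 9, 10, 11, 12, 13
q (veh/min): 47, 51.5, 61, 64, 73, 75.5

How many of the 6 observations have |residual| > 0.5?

h=8: q̂ = -1 + 6·8 = 47; e = 47 − 47 = 0
h=9: q̂ = -1 + 6·9 = 53; e = 51.5 − 53 = -1.5
h=10: q̂ = -1 + 6·10 = 59; e = 61 − 59 = 2
h=11: q̂ = -1 + 6·11 = 65; e = 64 − 65 = -1
h=12: q̂ = -1 + 6·12 = 71; e = 73 − 71 = 2
h=13: q̂ = -1 + 6·13 = 77; e = 75.5 − 77 = -1.5
|e| > 0.5: h=9 (|e|=1.5), h=10 (|e|=2), h=11 (|e|=1), h=12 (|e|=2), h=13 (|e|=1.5) → 5

5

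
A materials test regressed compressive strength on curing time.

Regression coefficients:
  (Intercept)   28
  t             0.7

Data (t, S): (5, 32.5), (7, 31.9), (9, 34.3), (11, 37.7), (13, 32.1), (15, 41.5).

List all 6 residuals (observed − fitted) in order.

t=5: ŷ = 28 + 0.7·5 = 31.5; e = 32.5 − 31.5 = 1
t=7: ŷ = 28 + 0.7·7 = 32.9; e = 31.9 − 32.9 = -1
t=9: ŷ = 28 + 0.7·9 = 34.3; e = 34.3 − 34.3 = 0
t=11: ŷ = 28 + 0.7·11 = 35.7; e = 37.7 − 35.7 = 2
t=13: ŷ = 28 + 0.7·13 = 37.1; e = 32.1 − 37.1 = -5
t=15: ŷ = 28 + 0.7·15 = 38.5; e = 41.5 − 38.5 = 3

1, -1, 0, 2, -5, 3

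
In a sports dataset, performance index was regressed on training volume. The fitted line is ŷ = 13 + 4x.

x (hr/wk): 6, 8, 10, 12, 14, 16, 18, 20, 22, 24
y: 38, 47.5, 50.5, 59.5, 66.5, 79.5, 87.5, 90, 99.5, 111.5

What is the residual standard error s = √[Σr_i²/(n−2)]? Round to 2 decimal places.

x=6: ŷ = 13 + 4·6 = 37; r = 38 − 37 = 1
x=8: ŷ = 13 + 4·8 = 45; r = 47.5 − 45 = 2.5
x=10: ŷ = 13 + 4·10 = 53; r = 50.5 − 53 = -2.5
x=12: ŷ = 13 + 4·12 = 61; r = 59.5 − 61 = -1.5
x=14: ŷ = 13 + 4·14 = 69; r = 66.5 − 69 = -2.5
x=16: ŷ = 13 + 4·16 = 77; r = 79.5 − 77 = 2.5
x=18: ŷ = 13 + 4·18 = 85; r = 87.5 − 85 = 2.5
x=20: ŷ = 13 + 4·20 = 93; r = 90 − 93 = -3
x=22: ŷ = 13 + 4·22 = 101; r = 99.5 − 101 = -1.5
x=24: ŷ = 13 + 4·24 = 109; r = 111.5 − 109 = 2.5
SSE = 1 + 6.25 + 6.25 + 2.25 + 6.25 + 6.25 + 6.25 + 9 + 2.25 + 6.25 = 52
s = √(52/8) = √6.5 ≈ 2.55

s = 2.55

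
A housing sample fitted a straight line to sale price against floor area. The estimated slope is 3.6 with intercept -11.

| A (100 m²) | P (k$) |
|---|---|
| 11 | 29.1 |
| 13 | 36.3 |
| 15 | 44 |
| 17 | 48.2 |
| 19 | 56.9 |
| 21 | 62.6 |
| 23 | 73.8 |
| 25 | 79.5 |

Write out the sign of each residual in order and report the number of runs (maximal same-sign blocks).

3 runs

A=11: P̂ = -11 + 3.6·11 = 28.6; r = 29.1 − 28.6 = 0.5
A=13: P̂ = -11 + 3.6·13 = 35.8; r = 36.3 − 35.8 = 0.5
A=15: P̂ = -11 + 3.6·15 = 43; r = 44 − 43 = 1
A=17: P̂ = -11 + 3.6·17 = 50.2; r = 48.2 − 50.2 = -2
A=19: P̂ = -11 + 3.6·19 = 57.4; r = 56.9 − 57.4 = -0.5
A=21: P̂ = -11 + 3.6·21 = 64.6; r = 62.6 − 64.6 = -2
A=23: P̂ = -11 + 3.6·23 = 71.8; r = 73.8 − 71.8 = 2
A=25: P̂ = -11 + 3.6·25 = 79; r = 79.5 − 79 = 0.5
Signs: + + + − − − + +
Runs: +×3, −×3, +×2 → 3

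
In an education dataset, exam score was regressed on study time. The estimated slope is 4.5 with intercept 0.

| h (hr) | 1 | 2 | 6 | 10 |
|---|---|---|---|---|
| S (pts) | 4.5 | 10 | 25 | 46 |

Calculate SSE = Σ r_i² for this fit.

SSE = 6

h=1: Ŝ = 4.5·1 = 4.5; r = 4.5 − 4.5 = 0
h=2: Ŝ = 4.5·2 = 9; r = 10 − 9 = 1
h=6: Ŝ = 4.5·6 = 27; r = 25 − 27 = -2
h=10: Ŝ = 4.5·10 = 45; r = 46 − 45 = 1
SSE = 0 + 1 + 4 + 1 = 6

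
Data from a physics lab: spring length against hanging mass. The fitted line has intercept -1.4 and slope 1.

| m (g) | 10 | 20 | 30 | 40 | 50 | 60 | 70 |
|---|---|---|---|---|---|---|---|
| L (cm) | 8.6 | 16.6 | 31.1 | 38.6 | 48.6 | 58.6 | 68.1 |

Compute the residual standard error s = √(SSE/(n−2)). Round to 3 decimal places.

m=10: ŷ = -1.4 + 10 = 8.6; r = 8.6 − 8.6 = 0
m=20: ŷ = -1.4 + 20 = 18.6; r = 16.6 − 18.6 = -2
m=30: ŷ = -1.4 + 30 = 28.6; r = 31.1 − 28.6 = 2.5
m=40: ŷ = -1.4 + 40 = 38.6; r = 38.6 − 38.6 = 0
m=50: ŷ = -1.4 + 50 = 48.6; r = 48.6 − 48.6 = 0
m=60: ŷ = -1.4 + 60 = 58.6; r = 58.6 − 58.6 = 0
m=70: ŷ = -1.4 + 70 = 68.6; r = 68.1 − 68.6 = -0.5
SSE = 0 + 4 + 6.25 + 0 + 0 + 0 + 0.25 = 10.5
s = √(10.5/5) = √2.1 ≈ 1.449

s = 1.449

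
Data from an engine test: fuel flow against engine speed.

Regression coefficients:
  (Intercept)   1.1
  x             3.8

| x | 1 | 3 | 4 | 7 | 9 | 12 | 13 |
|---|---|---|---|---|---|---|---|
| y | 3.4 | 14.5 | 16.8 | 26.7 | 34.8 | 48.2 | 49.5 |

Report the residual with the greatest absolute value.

e = 2

x=1: ŷ = 1.1 + 3.8·1 = 4.9; e = 3.4 − 4.9 = -1.5
x=3: ŷ = 1.1 + 3.8·3 = 12.5; e = 14.5 − 12.5 = 2
x=4: ŷ = 1.1 + 3.8·4 = 16.3; e = 16.8 − 16.3 = 0.5
x=7: ŷ = 1.1 + 3.8·7 = 27.7; e = 26.7 − 27.7 = -1
x=9: ŷ = 1.1 + 3.8·9 = 35.3; e = 34.8 − 35.3 = -0.5
x=12: ŷ = 1.1 + 3.8·12 = 46.7; e = 48.2 − 46.7 = 1.5
x=13: ŷ = 1.1 + 3.8·13 = 50.5; e = 49.5 − 50.5 = -1
Largest |e| is 2 at x = 3, residual 2.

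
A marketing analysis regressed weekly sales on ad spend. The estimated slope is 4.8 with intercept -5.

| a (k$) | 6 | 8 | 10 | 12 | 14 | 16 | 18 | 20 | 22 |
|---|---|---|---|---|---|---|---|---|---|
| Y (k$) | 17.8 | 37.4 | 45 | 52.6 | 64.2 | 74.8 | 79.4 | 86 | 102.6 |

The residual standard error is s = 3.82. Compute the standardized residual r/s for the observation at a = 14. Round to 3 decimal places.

ŷ = -5 + 4.8·14 = 62.2
r = 64.2 − 62.2 = 2
r/s = 2 / 3.82 = 0.524

0.524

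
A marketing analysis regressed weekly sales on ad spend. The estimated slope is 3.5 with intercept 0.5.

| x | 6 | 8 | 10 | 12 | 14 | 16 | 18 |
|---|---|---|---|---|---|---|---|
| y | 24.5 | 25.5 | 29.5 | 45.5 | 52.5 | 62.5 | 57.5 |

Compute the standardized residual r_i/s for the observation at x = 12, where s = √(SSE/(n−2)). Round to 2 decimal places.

0.56

x=6: ŷ = 0.5 + 3.5·6 = 21.5; r = 24.5 − 21.5 = 3
x=8: ŷ = 0.5 + 3.5·8 = 28.5; r = 25.5 − 28.5 = -3
x=10: ŷ = 0.5 + 3.5·10 = 35.5; r = 29.5 − 35.5 = -6
x=12: ŷ = 0.5 + 3.5·12 = 42.5; r = 45.5 − 42.5 = 3
x=14: ŷ = 0.5 + 3.5·14 = 49.5; r = 52.5 − 49.5 = 3
x=16: ŷ = 0.5 + 3.5·16 = 56.5; r = 62.5 − 56.5 = 6
x=18: ŷ = 0.5 + 3.5·18 = 63.5; r = 57.5 − 63.5 = -6
SSE = 9 + 9 + 36 + 9 + 9 + 36 + 36 = 144
s = √(144/5) = 5.36656
r/s = 3 / 5.36656 = 0.56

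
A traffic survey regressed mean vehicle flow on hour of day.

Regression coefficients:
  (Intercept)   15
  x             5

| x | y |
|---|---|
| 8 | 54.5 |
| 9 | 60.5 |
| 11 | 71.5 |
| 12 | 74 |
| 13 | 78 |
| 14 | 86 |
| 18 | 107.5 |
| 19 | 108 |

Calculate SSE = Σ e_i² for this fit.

x=8: ŷ = 15 + 5·8 = 55; e = 54.5 − 55 = -0.5
x=9: ŷ = 15 + 5·9 = 60; e = 60.5 − 60 = 0.5
x=11: ŷ = 15 + 5·11 = 70; e = 71.5 − 70 = 1.5
x=12: ŷ = 15 + 5·12 = 75; e = 74 − 75 = -1
x=13: ŷ = 15 + 5·13 = 80; e = 78 − 80 = -2
x=14: ŷ = 15 + 5·14 = 85; e = 86 − 85 = 1
x=18: ŷ = 15 + 5·18 = 105; e = 107.5 − 105 = 2.5
x=19: ŷ = 15 + 5·19 = 110; e = 108 − 110 = -2
SSE = 0.25 + 0.25 + 2.25 + 1 + 4 + 1 + 6.25 + 4 = 19

SSE = 19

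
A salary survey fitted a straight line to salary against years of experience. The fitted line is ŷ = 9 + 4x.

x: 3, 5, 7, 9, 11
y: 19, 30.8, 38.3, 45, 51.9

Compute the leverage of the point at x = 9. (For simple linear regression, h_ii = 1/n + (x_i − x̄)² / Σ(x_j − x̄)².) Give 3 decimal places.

x̄ = (3 + 5 + 7 + 9 + 11)/5 = 7
Σ(x − x̄)² = 16 + 4 + 0 + 4 + 16 = 40
h = 1/5 + (2)²/40 = 0.2 + 0.1 = 0.300

h = 0.300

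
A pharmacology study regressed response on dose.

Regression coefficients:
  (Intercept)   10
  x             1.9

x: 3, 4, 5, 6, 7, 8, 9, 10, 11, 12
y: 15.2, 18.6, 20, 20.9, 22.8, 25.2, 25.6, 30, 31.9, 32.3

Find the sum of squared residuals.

SSE = 6.5

x=3: ŷ = 10 + 1.9·3 = 15.7; e = 15.2 − 15.7 = -0.5
x=4: ŷ = 10 + 1.9·4 = 17.6; e = 18.6 − 17.6 = 1
x=5: ŷ = 10 + 1.9·5 = 19.5; e = 20 − 19.5 = 0.5
x=6: ŷ = 10 + 1.9·6 = 21.4; e = 20.9 − 21.4 = -0.5
x=7: ŷ = 10 + 1.9·7 = 23.3; e = 22.8 − 23.3 = -0.5
x=8: ŷ = 10 + 1.9·8 = 25.2; e = 25.2 − 25.2 = 0
x=9: ŷ = 10 + 1.9·9 = 27.1; e = 25.6 − 27.1 = -1.5
x=10: ŷ = 10 + 1.9·10 = 29; e = 30 − 29 = 1
x=11: ŷ = 10 + 1.9·11 = 30.9; e = 31.9 − 30.9 = 1
x=12: ŷ = 10 + 1.9·12 = 32.8; e = 32.3 − 32.8 = -0.5
SSE = 0.25 + 1 + 0.25 + 0.25 + 0.25 + 0 + 2.25 + 1 + 1 + 0.25 = 6.5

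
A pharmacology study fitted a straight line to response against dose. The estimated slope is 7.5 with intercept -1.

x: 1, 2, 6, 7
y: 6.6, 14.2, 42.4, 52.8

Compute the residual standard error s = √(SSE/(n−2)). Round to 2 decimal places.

s = 1.47

x=1: ŷ = -1 + 7.5·1 = 6.5; r = 6.6 − 6.5 = 0.1
x=2: ŷ = -1 + 7.5·2 = 14; r = 14.2 − 14 = 0.2
x=6: ŷ = -1 + 7.5·6 = 44; r = 42.4 − 44 = -1.6
x=7: ŷ = -1 + 7.5·7 = 51.5; r = 52.8 − 51.5 = 1.3
SSE = 0.01 + 0.04 + 2.56 + 1.69 = 4.3
s = √(4.3/2) = √2.15 ≈ 1.47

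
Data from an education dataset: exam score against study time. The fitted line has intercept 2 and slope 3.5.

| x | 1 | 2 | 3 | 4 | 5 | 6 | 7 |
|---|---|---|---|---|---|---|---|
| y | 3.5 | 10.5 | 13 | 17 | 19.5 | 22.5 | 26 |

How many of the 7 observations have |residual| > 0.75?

x=1: ŷ = 2 + 3.5·1 = 5.5; e = 3.5 − 5.5 = -2
x=2: ŷ = 2 + 3.5·2 = 9; e = 10.5 − 9 = 1.5
x=3: ŷ = 2 + 3.5·3 = 12.5; e = 13 − 12.5 = 0.5
x=4: ŷ = 2 + 3.5·4 = 16; e = 17 − 16 = 1
x=5: ŷ = 2 + 3.5·5 = 19.5; e = 19.5 − 19.5 = 0
x=6: ŷ = 2 + 3.5·6 = 23; e = 22.5 − 23 = -0.5
x=7: ŷ = 2 + 3.5·7 = 26.5; e = 26 − 26.5 = -0.5
|e| > 0.75: x=1 (|e|=2), x=2 (|e|=1.5), x=4 (|e|=1) → 3

3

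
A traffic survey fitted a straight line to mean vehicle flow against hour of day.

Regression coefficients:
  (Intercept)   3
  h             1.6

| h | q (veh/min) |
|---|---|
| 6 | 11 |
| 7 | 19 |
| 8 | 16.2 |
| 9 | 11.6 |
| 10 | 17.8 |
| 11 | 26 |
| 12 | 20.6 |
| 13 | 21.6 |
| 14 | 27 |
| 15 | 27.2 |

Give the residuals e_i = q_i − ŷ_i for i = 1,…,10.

h=6: ŷ = 3 + 1.6·6 = 12.6; e = 11 − 12.6 = -1.6
h=7: ŷ = 3 + 1.6·7 = 14.2; e = 19 − 14.2 = 4.8
h=8: ŷ = 3 + 1.6·8 = 15.8; e = 16.2 − 15.8 = 0.4
h=9: ŷ = 3 + 1.6·9 = 17.4; e = 11.6 − 17.4 = -5.8
h=10: ŷ = 3 + 1.6·10 = 19; e = 17.8 − 19 = -1.2
h=11: ŷ = 3 + 1.6·11 = 20.6; e = 26 − 20.6 = 5.4
h=12: ŷ = 3 + 1.6·12 = 22.2; e = 20.6 − 22.2 = -1.6
h=13: ŷ = 3 + 1.6·13 = 23.8; e = 21.6 − 23.8 = -2.2
h=14: ŷ = 3 + 1.6·14 = 25.4; e = 27 − 25.4 = 1.6
h=15: ŷ = 3 + 1.6·15 = 27; e = 27.2 − 27 = 0.2

-1.6, 4.8, 0.4, -5.8, -1.2, 5.4, -1.6, -2.2, 1.6, 0.2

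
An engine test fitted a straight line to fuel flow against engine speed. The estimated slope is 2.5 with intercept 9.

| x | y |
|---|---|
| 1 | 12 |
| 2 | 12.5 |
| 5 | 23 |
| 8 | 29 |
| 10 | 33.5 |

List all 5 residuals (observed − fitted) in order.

x=1: ŷ = 9 + 2.5·1 = 11.5; e = 12 − 11.5 = 0.5
x=2: ŷ = 9 + 2.5·2 = 14; e = 12.5 − 14 = -1.5
x=5: ŷ = 9 + 2.5·5 = 21.5; e = 23 − 21.5 = 1.5
x=8: ŷ = 9 + 2.5·8 = 29; e = 29 − 29 = 0
x=10: ŷ = 9 + 2.5·10 = 34; e = 33.5 − 34 = -0.5

0.5, -1.5, 1.5, 0, -0.5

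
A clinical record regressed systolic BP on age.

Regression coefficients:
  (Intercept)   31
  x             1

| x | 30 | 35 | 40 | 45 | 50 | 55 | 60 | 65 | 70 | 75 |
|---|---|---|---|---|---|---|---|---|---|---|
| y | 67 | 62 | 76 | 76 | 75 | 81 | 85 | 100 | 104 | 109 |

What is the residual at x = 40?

r = 5

ŷ = 31 + 40 = 71
r = 76 − 71 = 5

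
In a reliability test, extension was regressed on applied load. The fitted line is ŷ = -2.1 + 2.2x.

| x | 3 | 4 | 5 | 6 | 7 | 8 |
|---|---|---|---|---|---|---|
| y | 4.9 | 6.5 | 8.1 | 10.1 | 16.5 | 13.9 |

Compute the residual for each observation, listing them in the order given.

x=3: ŷ = -2.1 + 2.2·3 = 4.5; r = 4.9 − 4.5 = 0.4
x=4: ŷ = -2.1 + 2.2·4 = 6.7; r = 6.5 − 6.7 = -0.2
x=5: ŷ = -2.1 + 2.2·5 = 8.9; r = 8.1 − 8.9 = -0.8
x=6: ŷ = -2.1 + 2.2·6 = 11.1; r = 10.1 − 11.1 = -1
x=7: ŷ = -2.1 + 2.2·7 = 13.3; r = 16.5 − 13.3 = 3.2
x=8: ŷ = -2.1 + 2.2·8 = 15.5; r = 13.9 − 15.5 = -1.6

0.4, -0.2, -0.8, -1, 3.2, -1.6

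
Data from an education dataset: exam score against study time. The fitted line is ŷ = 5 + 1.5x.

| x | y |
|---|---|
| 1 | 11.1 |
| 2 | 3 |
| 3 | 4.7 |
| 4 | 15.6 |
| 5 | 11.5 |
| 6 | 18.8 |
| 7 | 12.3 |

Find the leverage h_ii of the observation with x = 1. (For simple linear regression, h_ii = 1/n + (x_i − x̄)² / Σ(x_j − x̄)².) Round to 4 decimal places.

x̄ = (1 + 2 + 3 + 4 + 5 + 6 + 7)/7 = 4
Σ(x − x̄)² = 9 + 4 + 1 + 0 + 1 + 4 + 9 = 28
h = 1/7 + (-3)²/28 = 0.142857 + 0.321429 = 0.4643

h = 0.4643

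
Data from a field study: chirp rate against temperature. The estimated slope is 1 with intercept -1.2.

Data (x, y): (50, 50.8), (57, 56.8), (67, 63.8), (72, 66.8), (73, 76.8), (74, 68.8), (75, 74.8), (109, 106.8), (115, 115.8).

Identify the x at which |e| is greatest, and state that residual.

x=50: ŷ = -1.2 + 50 = 48.8; e = 50.8 − 48.8 = 2
x=57: ŷ = -1.2 + 57 = 55.8; e = 56.8 − 55.8 = 1
x=67: ŷ = -1.2 + 67 = 65.8; e = 63.8 − 65.8 = -2
x=72: ŷ = -1.2 + 72 = 70.8; e = 66.8 − 70.8 = -4
x=73: ŷ = -1.2 + 73 = 71.8; e = 76.8 − 71.8 = 5
x=74: ŷ = -1.2 + 74 = 72.8; e = 68.8 − 72.8 = -4
x=75: ŷ = -1.2 + 75 = 73.8; e = 74.8 − 73.8 = 1
x=109: ŷ = -1.2 + 109 = 107.8; e = 106.8 − 107.8 = -1
x=115: ŷ = -1.2 + 115 = 113.8; e = 115.8 − 113.8 = 2
Largest |e| is 5 at x = 73, residual 5.

x = 73, e = 5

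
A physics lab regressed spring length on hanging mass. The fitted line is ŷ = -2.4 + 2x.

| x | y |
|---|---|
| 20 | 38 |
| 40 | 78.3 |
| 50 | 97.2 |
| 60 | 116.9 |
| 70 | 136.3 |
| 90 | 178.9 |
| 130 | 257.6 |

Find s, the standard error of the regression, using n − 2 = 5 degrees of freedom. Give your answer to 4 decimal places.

x=20: ŷ = -2.4 + 2·20 = 37.6; e = 38 − 37.6 = 0.4
x=40: ŷ = -2.4 + 2·40 = 77.6; e = 78.3 − 77.6 = 0.7
x=50: ŷ = -2.4 + 2·50 = 97.6; e = 97.2 − 97.6 = -0.4
x=60: ŷ = -2.4 + 2·60 = 117.6; e = 116.9 − 117.6 = -0.7
x=70: ŷ = -2.4 + 2·70 = 137.6; e = 136.3 − 137.6 = -1.3
x=90: ŷ = -2.4 + 2·90 = 177.6; e = 178.9 − 177.6 = 1.3
x=130: ŷ = -2.4 + 2·130 = 257.6; e = 257.6 − 257.6 = 0
SSE = 0.16 + 0.49 + 0.16 + 0.49 + 1.69 + 1.69 + 0 = 4.68
s = √(4.68/5) = √0.936 ≈ 0.9675

s = 0.9675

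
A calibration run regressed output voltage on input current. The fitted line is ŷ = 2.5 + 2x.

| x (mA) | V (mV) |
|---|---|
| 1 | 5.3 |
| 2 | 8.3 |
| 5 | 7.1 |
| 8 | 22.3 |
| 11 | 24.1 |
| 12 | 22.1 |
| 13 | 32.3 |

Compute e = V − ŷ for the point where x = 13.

ŷ = 2.5 + 2·13 = 28.5
e = 32.3 − 28.5 = 3.8

e = 3.8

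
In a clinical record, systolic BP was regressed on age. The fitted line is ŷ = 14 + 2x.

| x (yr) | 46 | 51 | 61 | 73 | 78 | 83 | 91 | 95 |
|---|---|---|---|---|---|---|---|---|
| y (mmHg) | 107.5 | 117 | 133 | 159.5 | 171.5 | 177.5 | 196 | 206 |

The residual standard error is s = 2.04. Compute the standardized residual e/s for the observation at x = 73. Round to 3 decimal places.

ŷ = 14 + 2·73 = 160
e = 159.5 − 160 = -0.5
e/s = -0.5 / 2.04 = -0.245

-0.245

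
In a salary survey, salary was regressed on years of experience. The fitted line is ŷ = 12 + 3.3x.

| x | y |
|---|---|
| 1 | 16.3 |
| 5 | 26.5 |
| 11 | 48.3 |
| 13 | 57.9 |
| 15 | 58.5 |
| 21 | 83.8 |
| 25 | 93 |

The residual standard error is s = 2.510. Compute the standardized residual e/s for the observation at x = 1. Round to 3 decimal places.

ŷ = 12 + 3.3·1 = 15.3
e = 16.3 − 15.3 = 1
e/s = 1 / 2.510 = 0.398

0.398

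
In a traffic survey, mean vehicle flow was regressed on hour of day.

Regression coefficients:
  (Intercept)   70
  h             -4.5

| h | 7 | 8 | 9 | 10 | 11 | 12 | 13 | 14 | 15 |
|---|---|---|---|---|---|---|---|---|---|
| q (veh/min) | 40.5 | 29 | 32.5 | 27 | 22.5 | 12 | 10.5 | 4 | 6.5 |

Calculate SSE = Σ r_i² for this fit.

h=7: q̂ = 70 − 4.5·7 = 38.5; r = 40.5 − 38.5 = 2
h=8: q̂ = 70 − 4.5·8 = 34; r = 29 − 34 = -5
h=9: q̂ = 70 − 4.5·9 = 29.5; r = 32.5 − 29.5 = 3
h=10: q̂ = 70 − 4.5·10 = 25; r = 27 − 25 = 2
h=11: q̂ = 70 − 4.5·11 = 20.5; r = 22.5 − 20.5 = 2
h=12: q̂ = 70 − 4.5·12 = 16; r = 12 − 16 = -4
h=13: q̂ = 70 − 4.5·13 = 11.5; r = 10.5 − 11.5 = -1
h=14: q̂ = 70 − 4.5·14 = 7; r = 4 − 7 = -3
h=15: q̂ = 70 − 4.5·15 = 2.5; r = 6.5 − 2.5 = 4
SSE = 4 + 25 + 9 + 4 + 4 + 16 + 1 + 9 + 16 = 88

SSE = 88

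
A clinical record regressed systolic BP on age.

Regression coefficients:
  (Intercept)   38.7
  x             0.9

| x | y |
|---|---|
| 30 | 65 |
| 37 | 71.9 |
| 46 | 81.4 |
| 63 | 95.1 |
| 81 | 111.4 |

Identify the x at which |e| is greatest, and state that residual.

x = 46, e = 1.3

x=30: ŷ = 38.7 + 0.9·30 = 65.7; e = 65 − 65.7 = -0.7
x=37: ŷ = 38.7 + 0.9·37 = 72; e = 71.9 − 72 = -0.1
x=46: ŷ = 38.7 + 0.9·46 = 80.1; e = 81.4 − 80.1 = 1.3
x=63: ŷ = 38.7 + 0.9·63 = 95.4; e = 95.1 − 95.4 = -0.3
x=81: ŷ = 38.7 + 0.9·81 = 111.6; e = 111.4 − 111.6 = -0.2
Largest |e| is 1.3 at x = 46, residual 1.3.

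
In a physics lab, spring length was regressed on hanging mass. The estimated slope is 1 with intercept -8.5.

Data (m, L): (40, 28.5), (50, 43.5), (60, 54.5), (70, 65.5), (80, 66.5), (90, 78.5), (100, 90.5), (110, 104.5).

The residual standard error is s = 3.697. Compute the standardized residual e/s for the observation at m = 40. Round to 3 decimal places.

-0.811

L̂ = -8.5 + 40 = 31.5
e = 28.5 − 31.5 = -3
e/s = -3 / 3.697 = -0.811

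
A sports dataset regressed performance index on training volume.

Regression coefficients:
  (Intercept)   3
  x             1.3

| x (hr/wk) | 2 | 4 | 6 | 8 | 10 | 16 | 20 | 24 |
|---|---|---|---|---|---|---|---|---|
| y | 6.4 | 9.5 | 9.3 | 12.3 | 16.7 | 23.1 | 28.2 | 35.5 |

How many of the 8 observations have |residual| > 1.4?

x=2: ŷ = 3 + 1.3·2 = 5.6; r = 6.4 − 5.6 = 0.8
x=4: ŷ = 3 + 1.3·4 = 8.2; r = 9.5 − 8.2 = 1.3
x=6: ŷ = 3 + 1.3·6 = 10.8; r = 9.3 − 10.8 = -1.5
x=8: ŷ = 3 + 1.3·8 = 13.4; r = 12.3 − 13.4 = -1.1
x=10: ŷ = 3 + 1.3·10 = 16; r = 16.7 − 16 = 0.7
x=16: ŷ = 3 + 1.3·16 = 23.8; r = 23.1 − 23.8 = -0.7
x=20: ŷ = 3 + 1.3·20 = 29; r = 28.2 − 29 = -0.8
x=24: ŷ = 3 + 1.3·24 = 34.2; r = 35.5 − 34.2 = 1.3
|r| > 1.4: x=6 (|r|=1.5) → 1

1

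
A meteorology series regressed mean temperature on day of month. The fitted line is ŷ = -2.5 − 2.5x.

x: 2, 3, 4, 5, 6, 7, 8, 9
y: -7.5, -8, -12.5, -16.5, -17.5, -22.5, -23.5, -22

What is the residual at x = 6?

e = 0

ŷ = -2.5 − 2.5·6 = -17.5
e = -17.5 − (-17.5) = 0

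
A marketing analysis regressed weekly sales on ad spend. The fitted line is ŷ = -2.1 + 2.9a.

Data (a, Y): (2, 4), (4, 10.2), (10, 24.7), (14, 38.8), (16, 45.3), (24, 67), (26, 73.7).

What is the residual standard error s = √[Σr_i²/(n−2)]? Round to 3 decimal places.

a=2: ŷ = -2.1 + 2.9·2 = 3.7; r = 4 − 3.7 = 0.3
a=4: ŷ = -2.1 + 2.9·4 = 9.5; r = 10.2 − 9.5 = 0.7
a=10: ŷ = -2.1 + 2.9·10 = 26.9; r = 24.7 − 26.9 = -2.2
a=14: ŷ = -2.1 + 2.9·14 = 38.5; r = 38.8 − 38.5 = 0.3
a=16: ŷ = -2.1 + 2.9·16 = 44.3; r = 45.3 − 44.3 = 1
a=24: ŷ = -2.1 + 2.9·24 = 67.5; r = 67 − 67.5 = -0.5
a=26: ŷ = -2.1 + 2.9·26 = 73.3; r = 73.7 − 73.3 = 0.4
SSE = 0.09 + 0.49 + 4.84 + 0.09 + 1 + 0.25 + 0.16 = 6.92
s = √(6.92/5) = √1.384 ≈ 1.176

s = 1.176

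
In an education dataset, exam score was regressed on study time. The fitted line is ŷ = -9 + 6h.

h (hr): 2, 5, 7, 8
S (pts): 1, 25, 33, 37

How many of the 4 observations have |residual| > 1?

h=2: ŷ = -9 + 6·2 = 3; r = 1 − 3 = -2
h=5: ŷ = -9 + 6·5 = 21; r = 25 − 21 = 4
h=7: ŷ = -9 + 6·7 = 33; r = 33 − 33 = 0
h=8: ŷ = -9 + 6·8 = 39; r = 37 − 39 = -2
|r| > 1: h=2 (|r|=2), h=5 (|r|=4), h=8 (|r|=2) → 3

3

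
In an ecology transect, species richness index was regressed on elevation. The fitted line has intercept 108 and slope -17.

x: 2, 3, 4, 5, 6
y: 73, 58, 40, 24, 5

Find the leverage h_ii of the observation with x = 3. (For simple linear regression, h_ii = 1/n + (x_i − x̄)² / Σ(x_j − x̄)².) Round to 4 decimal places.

x̄ = (2 + 3 + 4 + 5 + 6)/5 = 4
Σ(x − x̄)² = 4 + 1 + 0 + 1 + 4 = 10
h = 1/5 + (-1)²/10 = 0.2 + 0.1 = 0.3000

h = 0.3000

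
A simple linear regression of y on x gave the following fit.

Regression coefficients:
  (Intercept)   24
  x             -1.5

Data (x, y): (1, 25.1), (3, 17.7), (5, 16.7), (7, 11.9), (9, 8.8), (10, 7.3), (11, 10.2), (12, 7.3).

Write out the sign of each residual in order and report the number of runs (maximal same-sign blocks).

5 runs

x=1: ŷ = 24 − 1.5·1 = 22.5; e = 25.1 − 22.5 = 2.6
x=3: ŷ = 24 − 1.5·3 = 19.5; e = 17.7 − 19.5 = -1.8
x=5: ŷ = 24 − 1.5·5 = 16.5; e = 16.7 − 16.5 = 0.2
x=7: ŷ = 24 − 1.5·7 = 13.5; e = 11.9 − 13.5 = -1.6
x=9: ŷ = 24 − 1.5·9 = 10.5; e = 8.8 − 10.5 = -1.7
x=10: ŷ = 24 − 1.5·10 = 9; e = 7.3 − 9 = -1.7
x=11: ŷ = 24 − 1.5·11 = 7.5; e = 10.2 − 7.5 = 2.7
x=12: ŷ = 24 − 1.5·12 = 6; e = 7.3 − 6 = 1.3
Signs: + − + − − − + +
Runs: +×1, −×1, +×1, −×3, +×2 → 5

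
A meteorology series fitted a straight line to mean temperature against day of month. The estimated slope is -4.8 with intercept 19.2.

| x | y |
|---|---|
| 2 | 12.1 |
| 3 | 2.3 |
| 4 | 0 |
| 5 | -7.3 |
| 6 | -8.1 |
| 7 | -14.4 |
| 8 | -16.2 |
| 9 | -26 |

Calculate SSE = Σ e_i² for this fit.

SSE = 34

x=2: ŷ = 19.2 − 4.8·2 = 9.6; e = 12.1 − 9.6 = 2.5
x=3: ŷ = 19.2 − 4.8·3 = 4.8; e = 2.3 − 4.8 = -2.5
x=4: ŷ = 19.2 − 4.8·4 = 0; e = 0 − 0 = 0
x=5: ŷ = 19.2 − 4.8·5 = -4.8; e = -7.3 − (-4.8) = -2.5
x=6: ŷ = 19.2 − 4.8·6 = -9.6; e = -8.1 − (-9.6) = 1.5
x=7: ŷ = 19.2 − 4.8·7 = -14.4; e = -14.4 − (-14.4) = 0
x=8: ŷ = 19.2 − 4.8·8 = -19.2; e = -16.2 − (-19.2) = 3
x=9: ŷ = 19.2 − 4.8·9 = -24; e = -26 − (-24) = -2
SSE = 6.25 + 6.25 + 0 + 6.25 + 2.25 + 0 + 9 + 4 = 34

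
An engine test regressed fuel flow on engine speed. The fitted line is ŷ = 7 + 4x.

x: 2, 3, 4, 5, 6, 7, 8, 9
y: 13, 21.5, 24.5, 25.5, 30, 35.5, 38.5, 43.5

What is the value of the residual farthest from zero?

x=2: ŷ = 7 + 4·2 = 15; e = 13 − 15 = -2
x=3: ŷ = 7 + 4·3 = 19; e = 21.5 − 19 = 2.5
x=4: ŷ = 7 + 4·4 = 23; e = 24.5 − 23 = 1.5
x=5: ŷ = 7 + 4·5 = 27; e = 25.5 − 27 = -1.5
x=6: ŷ = 7 + 4·6 = 31; e = 30 − 31 = -1
x=7: ŷ = 7 + 4·7 = 35; e = 35.5 − 35 = 0.5
x=8: ŷ = 7 + 4·8 = 39; e = 38.5 − 39 = -0.5
x=9: ŷ = 7 + 4·9 = 43; e = 43.5 − 43 = 0.5
Largest |e| is 2.5 at x = 3, residual 2.5.

e = 2.5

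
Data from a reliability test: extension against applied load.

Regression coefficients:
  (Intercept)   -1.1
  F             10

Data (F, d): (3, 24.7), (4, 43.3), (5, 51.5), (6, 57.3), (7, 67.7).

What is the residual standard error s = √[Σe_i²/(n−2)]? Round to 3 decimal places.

s = 3.990

F=3: d̂ = -1.1 + 10·3 = 28.9; e = 24.7 − 28.9 = -4.2
F=4: d̂ = -1.1 + 10·4 = 38.9; e = 43.3 − 38.9 = 4.4
F=5: d̂ = -1.1 + 10·5 = 48.9; e = 51.5 − 48.9 = 2.6
F=6: d̂ = -1.1 + 10·6 = 58.9; e = 57.3 − 58.9 = -1.6
F=7: d̂ = -1.1 + 10·7 = 68.9; e = 67.7 − 68.9 = -1.2
SSE = 17.64 + 19.36 + 6.76 + 2.56 + 1.44 = 47.76
s = √(47.76/3) = √15.92 ≈ 3.990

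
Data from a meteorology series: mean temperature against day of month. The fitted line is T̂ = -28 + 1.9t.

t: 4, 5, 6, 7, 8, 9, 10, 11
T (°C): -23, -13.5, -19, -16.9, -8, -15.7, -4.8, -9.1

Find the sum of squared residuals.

SSE = 110.08

t=4: T̂ = -28 + 1.9·4 = -20.4; e = -23 − (-20.4) = -2.6
t=5: T̂ = -28 + 1.9·5 = -18.5; e = -13.5 − (-18.5) = 5
t=6: T̂ = -28 + 1.9·6 = -16.6; e = -19 − (-16.6) = -2.4
t=7: T̂ = -28 + 1.9·7 = -14.7; e = -16.9 − (-14.7) = -2.2
t=8: T̂ = -28 + 1.9·8 = -12.8; e = -8 − (-12.8) = 4.8
t=9: T̂ = -28 + 1.9·9 = -10.9; e = -15.7 − (-10.9) = -4.8
t=10: T̂ = -28 + 1.9·10 = -9; e = -4.8 − (-9) = 4.2
t=11: T̂ = -28 + 1.9·11 = -7.1; e = -9.1 − (-7.1) = -2
SSE = 6.76 + 25 + 5.76 + 4.84 + 23.04 + 23.04 + 17.64 + 4 = 110.08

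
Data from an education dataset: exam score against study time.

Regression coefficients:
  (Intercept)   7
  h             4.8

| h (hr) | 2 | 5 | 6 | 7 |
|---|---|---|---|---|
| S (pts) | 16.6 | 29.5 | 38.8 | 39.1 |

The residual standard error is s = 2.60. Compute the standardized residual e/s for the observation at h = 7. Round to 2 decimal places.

-0.58

Ŝ = 7 + 4.8·7 = 40.6
e = 39.1 − 40.6 = -1.5
e/s = -1.5 / 2.60 = -0.58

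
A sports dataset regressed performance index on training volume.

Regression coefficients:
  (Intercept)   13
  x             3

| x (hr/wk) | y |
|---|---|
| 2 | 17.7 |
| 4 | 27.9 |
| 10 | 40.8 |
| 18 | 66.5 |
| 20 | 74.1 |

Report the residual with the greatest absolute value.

e = 2.9

x=2: ŷ = 13 + 3·2 = 19; e = 17.7 − 19 = -1.3
x=4: ŷ = 13 + 3·4 = 25; e = 27.9 − 25 = 2.9
x=10: ŷ = 13 + 3·10 = 43; e = 40.8 − 43 = -2.2
x=18: ŷ = 13 + 3·18 = 67; e = 66.5 − 67 = -0.5
x=20: ŷ = 13 + 3·20 = 73; e = 74.1 − 73 = 1.1
Largest |e| is 2.9 at x = 4, residual 2.9.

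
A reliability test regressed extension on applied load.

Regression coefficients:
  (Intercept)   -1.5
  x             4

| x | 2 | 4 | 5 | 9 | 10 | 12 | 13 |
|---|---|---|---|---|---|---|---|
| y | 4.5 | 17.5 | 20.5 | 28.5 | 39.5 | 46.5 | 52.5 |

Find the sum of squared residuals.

SSE = 58

x=2: ŷ = -1.5 + 4·2 = 6.5; r = 4.5 − 6.5 = -2
x=4: ŷ = -1.5 + 4·4 = 14.5; r = 17.5 − 14.5 = 3
x=5: ŷ = -1.5 + 4·5 = 18.5; r = 20.5 − 18.5 = 2
x=9: ŷ = -1.5 + 4·9 = 34.5; r = 28.5 − 34.5 = -6
x=10: ŷ = -1.5 + 4·10 = 38.5; r = 39.5 − 38.5 = 1
x=12: ŷ = -1.5 + 4·12 = 46.5; r = 46.5 − 46.5 = 0
x=13: ŷ = -1.5 + 4·13 = 50.5; r = 52.5 − 50.5 = 2
SSE = 4 + 9 + 4 + 36 + 1 + 0 + 4 = 58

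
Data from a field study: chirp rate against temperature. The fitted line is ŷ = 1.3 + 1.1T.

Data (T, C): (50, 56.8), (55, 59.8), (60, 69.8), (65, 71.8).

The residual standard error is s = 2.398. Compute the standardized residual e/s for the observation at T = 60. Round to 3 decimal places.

ŷ = 1.3 + 1.1·60 = 67.3
e = 69.8 − 67.3 = 2.5
e/s = 2.5 / 2.398 = 1.043

1.043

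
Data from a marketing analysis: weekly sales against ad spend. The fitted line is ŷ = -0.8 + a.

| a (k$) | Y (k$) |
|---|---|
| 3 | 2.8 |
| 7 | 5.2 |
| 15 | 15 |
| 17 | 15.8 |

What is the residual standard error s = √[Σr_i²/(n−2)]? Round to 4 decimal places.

s = 1.0392

a=3: ŷ = -0.8 + 3 = 2.2; r = 2.8 − 2.2 = 0.6
a=7: ŷ = -0.8 + 7 = 6.2; r = 5.2 − 6.2 = -1
a=15: ŷ = -0.8 + 15 = 14.2; r = 15 − 14.2 = 0.8
a=17: ŷ = -0.8 + 17 = 16.2; r = 15.8 − 16.2 = -0.4
SSE = 0.36 + 1 + 0.64 + 0.16 = 2.16
s = √(2.16/2) = √1.08 ≈ 1.0392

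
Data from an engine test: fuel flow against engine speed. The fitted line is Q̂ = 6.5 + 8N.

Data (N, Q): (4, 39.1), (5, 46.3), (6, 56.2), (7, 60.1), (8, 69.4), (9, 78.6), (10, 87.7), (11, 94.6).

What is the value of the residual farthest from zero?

N=4: Q̂ = 6.5 + 8·4 = 38.5; r = 39.1 − 38.5 = 0.6
N=5: Q̂ = 6.5 + 8·5 = 46.5; r = 46.3 − 46.5 = -0.2
N=6: Q̂ = 6.5 + 8·6 = 54.5; r = 56.2 − 54.5 = 1.7
N=7: Q̂ = 6.5 + 8·7 = 62.5; r = 60.1 − 62.5 = -2.4
N=8: Q̂ = 6.5 + 8·8 = 70.5; r = 69.4 − 70.5 = -1.1
N=9: Q̂ = 6.5 + 8·9 = 78.5; r = 78.6 − 78.5 = 0.1
N=10: Q̂ = 6.5 + 8·10 = 86.5; r = 87.7 − 86.5 = 1.2
N=11: Q̂ = 6.5 + 8·11 = 94.5; r = 94.6 − 94.5 = 0.1
Largest |r| is 2.4 at N = 7, residual -2.4.

r = -2.4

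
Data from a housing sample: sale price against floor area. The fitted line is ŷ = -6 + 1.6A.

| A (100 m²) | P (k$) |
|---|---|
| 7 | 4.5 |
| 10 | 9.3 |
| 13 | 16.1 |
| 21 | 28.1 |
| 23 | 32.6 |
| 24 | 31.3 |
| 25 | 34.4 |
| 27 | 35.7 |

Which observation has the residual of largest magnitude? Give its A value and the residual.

A = 23, r = 1.8

A=7: ŷ = -6 + 1.6·7 = 5.2; r = 4.5 − 5.2 = -0.7
A=10: ŷ = -6 + 1.6·10 = 10; r = 9.3 − 10 = -0.7
A=13: ŷ = -6 + 1.6·13 = 14.8; r = 16.1 − 14.8 = 1.3
A=21: ŷ = -6 + 1.6·21 = 27.6; r = 28.1 − 27.6 = 0.5
A=23: ŷ = -6 + 1.6·23 = 30.8; r = 32.6 − 30.8 = 1.8
A=24: ŷ = -6 + 1.6·24 = 32.4; r = 31.3 − 32.4 = -1.1
A=25: ŷ = -6 + 1.6·25 = 34; r = 34.4 − 34 = 0.4
A=27: ŷ = -6 + 1.6·27 = 37.2; r = 35.7 − 37.2 = -1.5
Largest |r| is 1.8 at A = 23, residual 1.8.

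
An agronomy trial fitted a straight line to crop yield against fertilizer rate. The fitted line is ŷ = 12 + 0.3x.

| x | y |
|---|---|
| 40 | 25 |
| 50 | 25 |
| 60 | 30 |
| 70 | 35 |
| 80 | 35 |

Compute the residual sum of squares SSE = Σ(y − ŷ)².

SSE = 10

x=40: ŷ = 12 + 0.3·40 = 24; r = 25 − 24 = 1
x=50: ŷ = 12 + 0.3·50 = 27; r = 25 − 27 = -2
x=60: ŷ = 12 + 0.3·60 = 30; r = 30 − 30 = 0
x=70: ŷ = 12 + 0.3·70 = 33; r = 35 − 33 = 2
x=80: ŷ = 12 + 0.3·80 = 36; r = 35 − 36 = -1
SSE = 1 + 4 + 0 + 4 + 1 = 10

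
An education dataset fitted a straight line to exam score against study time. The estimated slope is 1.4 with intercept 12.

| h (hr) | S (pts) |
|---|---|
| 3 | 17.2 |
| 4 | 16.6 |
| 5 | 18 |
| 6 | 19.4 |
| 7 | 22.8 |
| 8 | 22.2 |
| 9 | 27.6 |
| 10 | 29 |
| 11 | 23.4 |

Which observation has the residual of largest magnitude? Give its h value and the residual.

h=3: ŷ = 12 + 1.4·3 = 16.2; r = 17.2 − 16.2 = 1
h=4: ŷ = 12 + 1.4·4 = 17.6; r = 16.6 − 17.6 = -1
h=5: ŷ = 12 + 1.4·5 = 19; r = 18 − 19 = -1
h=6: ŷ = 12 + 1.4·6 = 20.4; r = 19.4 − 20.4 = -1
h=7: ŷ = 12 + 1.4·7 = 21.8; r = 22.8 − 21.8 = 1
h=8: ŷ = 12 + 1.4·8 = 23.2; r = 22.2 − 23.2 = -1
h=9: ŷ = 12 + 1.4·9 = 24.6; r = 27.6 − 24.6 = 3
h=10: ŷ = 12 + 1.4·10 = 26; r = 29 − 26 = 3
h=11: ŷ = 12 + 1.4·11 = 27.4; r = 23.4 − 27.4 = -4
Largest |r| is 4 at h = 11, residual -4.

h = 11, r = -4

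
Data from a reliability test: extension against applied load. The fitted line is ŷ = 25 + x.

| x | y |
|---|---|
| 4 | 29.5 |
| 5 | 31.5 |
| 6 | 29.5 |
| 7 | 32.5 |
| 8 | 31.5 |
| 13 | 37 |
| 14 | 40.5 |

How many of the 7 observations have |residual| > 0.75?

x=4: ŷ = 25 + 4 = 29; e = 29.5 − 29 = 0.5
x=5: ŷ = 25 + 5 = 30; e = 31.5 − 30 = 1.5
x=6: ŷ = 25 + 6 = 31; e = 29.5 − 31 = -1.5
x=7: ŷ = 25 + 7 = 32; e = 32.5 − 32 = 0.5
x=8: ŷ = 25 + 8 = 33; e = 31.5 − 33 = -1.5
x=13: ŷ = 25 + 13 = 38; e = 37 − 38 = -1
x=14: ŷ = 25 + 14 = 39; e = 40.5 − 39 = 1.5
|e| > 0.75: x=5 (|e|=1.5), x=6 (|e|=1.5), x=8 (|e|=1.5), x=13 (|e|=1), x=14 (|e|=1.5) → 5

5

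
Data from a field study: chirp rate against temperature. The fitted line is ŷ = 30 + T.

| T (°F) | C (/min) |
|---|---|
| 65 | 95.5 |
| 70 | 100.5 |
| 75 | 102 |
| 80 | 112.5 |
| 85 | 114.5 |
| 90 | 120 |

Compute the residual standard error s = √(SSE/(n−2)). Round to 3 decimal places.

T=65: ŷ = 30 + 65 = 95; e = 95.5 − 95 = 0.5
T=70: ŷ = 30 + 70 = 100; e = 100.5 − 100 = 0.5
T=75: ŷ = 30 + 75 = 105; e = 102 − 105 = -3
T=80: ŷ = 30 + 80 = 110; e = 112.5 − 110 = 2.5
T=85: ŷ = 30 + 85 = 115; e = 114.5 − 115 = -0.5
T=90: ŷ = 30 + 90 = 120; e = 120 − 120 = 0
SSE = 0.25 + 0.25 + 9 + 6.25 + 0.25 + 0 = 16
s = √(16/4) = √4 ≈ 2.000

s = 2.000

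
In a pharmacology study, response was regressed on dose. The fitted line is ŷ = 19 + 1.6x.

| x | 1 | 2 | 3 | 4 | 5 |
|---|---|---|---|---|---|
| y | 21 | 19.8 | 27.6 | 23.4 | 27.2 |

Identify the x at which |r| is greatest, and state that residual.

x=1: ŷ = 19 + 1.6·1 = 20.6; r = 21 − 20.6 = 0.4
x=2: ŷ = 19 + 1.6·2 = 22.2; r = 19.8 − 22.2 = -2.4
x=3: ŷ = 19 + 1.6·3 = 23.8; r = 27.6 − 23.8 = 3.8
x=4: ŷ = 19 + 1.6·4 = 25.4; r = 23.4 − 25.4 = -2
x=5: ŷ = 19 + 1.6·5 = 27; r = 27.2 − 27 = 0.2
Largest |r| is 3.8 at x = 3, residual 3.8.

x = 3, r = 3.8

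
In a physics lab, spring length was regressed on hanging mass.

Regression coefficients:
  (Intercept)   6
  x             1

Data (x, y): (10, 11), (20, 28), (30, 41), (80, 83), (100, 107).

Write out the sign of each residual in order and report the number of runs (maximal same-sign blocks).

x=10: ŷ = 6 + 10 = 16; r = 11 − 16 = -5
x=20: ŷ = 6 + 20 = 26; r = 28 − 26 = 2
x=30: ŷ = 6 + 30 = 36; r = 41 − 36 = 5
x=80: ŷ = 6 + 80 = 86; r = 83 − 86 = -3
x=100: ŷ = 6 + 100 = 106; r = 107 − 106 = 1
Signs: − + + − +
Runs: −×1, +×2, −×1, +×1 → 4

4 runs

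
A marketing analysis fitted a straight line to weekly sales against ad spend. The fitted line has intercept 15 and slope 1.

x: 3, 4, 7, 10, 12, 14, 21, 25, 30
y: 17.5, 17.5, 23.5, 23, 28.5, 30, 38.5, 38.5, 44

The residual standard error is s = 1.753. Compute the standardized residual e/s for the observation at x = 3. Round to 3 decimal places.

ŷ = 15 + 3 = 18
e = 17.5 − 18 = -0.5
e/s = -0.5 / 1.753 = -0.285

-0.285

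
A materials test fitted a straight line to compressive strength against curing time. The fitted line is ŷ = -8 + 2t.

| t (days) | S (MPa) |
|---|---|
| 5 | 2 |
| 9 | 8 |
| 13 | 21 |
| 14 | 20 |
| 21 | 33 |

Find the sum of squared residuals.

SSE = 14

t=5: ŷ = -8 + 2·5 = 2; e = 2 − 2 = 0
t=9: ŷ = -8 + 2·9 = 10; e = 8 − 10 = -2
t=13: ŷ = -8 + 2·13 = 18; e = 21 − 18 = 3
t=14: ŷ = -8 + 2·14 = 20; e = 20 − 20 = 0
t=21: ŷ = -8 + 2·21 = 34; e = 33 − 34 = -1
SSE = 0 + 4 + 9 + 0 + 1 = 14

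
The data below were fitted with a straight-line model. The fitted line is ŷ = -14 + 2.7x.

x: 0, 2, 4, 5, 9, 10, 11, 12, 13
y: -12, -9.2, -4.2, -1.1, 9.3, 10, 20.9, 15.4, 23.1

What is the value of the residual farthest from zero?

e = 5.2

x=0: ŷ = -14 + 2.7·0 = -14; e = -12 − (-14) = 2
x=2: ŷ = -14 + 2.7·2 = -8.6; e = -9.2 − (-8.6) = -0.6
x=4: ŷ = -14 + 2.7·4 = -3.2; e = -4.2 − (-3.2) = -1
x=5: ŷ = -14 + 2.7·5 = -0.5; e = -1.1 − (-0.5) = -0.6
x=9: ŷ = -14 + 2.7·9 = 10.3; e = 9.3 − 10.3 = -1
x=10: ŷ = -14 + 2.7·10 = 13; e = 10 − 13 = -3
x=11: ŷ = -14 + 2.7·11 = 15.7; e = 20.9 − 15.7 = 5.2
x=12: ŷ = -14 + 2.7·12 = 18.4; e = 15.4 − 18.4 = -3
x=13: ŷ = -14 + 2.7·13 = 21.1; e = 23.1 − 21.1 = 2
Largest |e| is 5.2 at x = 11, residual 5.2.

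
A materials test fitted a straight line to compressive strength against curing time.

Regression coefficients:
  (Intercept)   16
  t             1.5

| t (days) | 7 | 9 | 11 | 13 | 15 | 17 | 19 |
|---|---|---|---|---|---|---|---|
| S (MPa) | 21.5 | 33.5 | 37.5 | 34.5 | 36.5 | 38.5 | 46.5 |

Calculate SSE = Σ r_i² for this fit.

t=7: ŷ = 16 + 1.5·7 = 26.5; r = 21.5 − 26.5 = -5
t=9: ŷ = 16 + 1.5·9 = 29.5; r = 33.5 − 29.5 = 4
t=11: ŷ = 16 + 1.5·11 = 32.5; r = 37.5 − 32.5 = 5
t=13: ŷ = 16 + 1.5·13 = 35.5; r = 34.5 − 35.5 = -1
t=15: ŷ = 16 + 1.5·15 = 38.5; r = 36.5 − 38.5 = -2
t=17: ŷ = 16 + 1.5·17 = 41.5; r = 38.5 − 41.5 = -3
t=19: ŷ = 16 + 1.5·19 = 44.5; r = 46.5 − 44.5 = 2
SSE = 25 + 16 + 25 + 1 + 4 + 9 + 4 = 84

SSE = 84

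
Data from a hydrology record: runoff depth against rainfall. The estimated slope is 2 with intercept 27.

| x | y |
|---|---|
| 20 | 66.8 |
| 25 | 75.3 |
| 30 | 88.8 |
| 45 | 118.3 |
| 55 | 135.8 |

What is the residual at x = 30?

r = 1.8

ŷ = 27 + 2·30 = 87
r = 88.8 − 87 = 1.8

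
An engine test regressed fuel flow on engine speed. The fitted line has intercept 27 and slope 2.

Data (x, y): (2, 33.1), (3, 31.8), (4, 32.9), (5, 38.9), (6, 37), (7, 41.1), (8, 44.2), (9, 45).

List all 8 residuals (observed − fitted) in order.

2.1, -1.2, -2.1, 1.9, -2, 0.1, 1.2, 0

x=2: ŷ = 27 + 2·2 = 31; e = 33.1 − 31 = 2.1
x=3: ŷ = 27 + 2·3 = 33; e = 31.8 − 33 = -1.2
x=4: ŷ = 27 + 2·4 = 35; e = 32.9 − 35 = -2.1
x=5: ŷ = 27 + 2·5 = 37; e = 38.9 − 37 = 1.9
x=6: ŷ = 27 + 2·6 = 39; e = 37 − 39 = -2
x=7: ŷ = 27 + 2·7 = 41; e = 41.1 − 41 = 0.1
x=8: ŷ = 27 + 2·8 = 43; e = 44.2 − 43 = 1.2
x=9: ŷ = 27 + 2·9 = 45; e = 45 − 45 = 0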